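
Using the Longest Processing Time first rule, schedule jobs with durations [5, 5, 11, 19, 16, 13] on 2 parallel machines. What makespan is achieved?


Sort jobs in decreasing order (LPT): [19, 16, 13, 11, 5, 5]
Assign each job to the least loaded machine:
  Machine 1: jobs [19, 11, 5], load = 35
  Machine 2: jobs [16, 13, 5], load = 34
Makespan = max load = 35

35


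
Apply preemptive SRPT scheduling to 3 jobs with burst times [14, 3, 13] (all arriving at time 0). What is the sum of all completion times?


Since all jobs arrive at t=0, SRPT equals SPT ordering.
SPT order: [3, 13, 14]
Completion times:
  Job 1: p=3, C=3
  Job 2: p=13, C=16
  Job 3: p=14, C=30
Total completion time = 3 + 16 + 30 = 49

49


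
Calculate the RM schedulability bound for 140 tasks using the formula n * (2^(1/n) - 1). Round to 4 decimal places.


Compute 2^(1/140) = 1.0049633280
Subtract 1: 1.0049633280 - 1 = 0.0049633280
Multiply by n: 140 * 0.0049633280 = 0.6948659200
Round to 4 dp: 0.6949

0.6949


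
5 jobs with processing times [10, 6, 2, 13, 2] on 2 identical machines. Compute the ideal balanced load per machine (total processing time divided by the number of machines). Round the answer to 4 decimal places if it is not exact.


Total processing time = 10 + 6 + 2 + 13 + 2 = 33
Number of machines = 2
Ideal balanced load = 33 / 2 = 16.5

16.5


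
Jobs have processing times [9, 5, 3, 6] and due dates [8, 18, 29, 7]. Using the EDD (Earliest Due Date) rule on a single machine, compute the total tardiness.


Sort by due date (EDD order): [(6, 7), (9, 8), (5, 18), (3, 29)]
Compute completion times and tardiness:
  Job 1: p=6, d=7, C=6, tardiness=max(0,6-7)=0
  Job 2: p=9, d=8, C=15, tardiness=max(0,15-8)=7
  Job 3: p=5, d=18, C=20, tardiness=max(0,20-18)=2
  Job 4: p=3, d=29, C=23, tardiness=max(0,23-29)=0
Total tardiness = 9

9


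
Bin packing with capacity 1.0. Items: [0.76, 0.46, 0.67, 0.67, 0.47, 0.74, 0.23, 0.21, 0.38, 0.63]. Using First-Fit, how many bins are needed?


Place items sequentially using First-Fit:
  Item 0.76 -> new Bin 1
  Item 0.46 -> new Bin 2
  Item 0.67 -> new Bin 3
  Item 0.67 -> new Bin 4
  Item 0.47 -> Bin 2 (now 0.93)
  Item 0.74 -> new Bin 5
  Item 0.23 -> Bin 1 (now 0.99)
  Item 0.21 -> Bin 3 (now 0.88)
  Item 0.38 -> new Bin 6
  Item 0.63 -> new Bin 7
Total bins used = 7

7


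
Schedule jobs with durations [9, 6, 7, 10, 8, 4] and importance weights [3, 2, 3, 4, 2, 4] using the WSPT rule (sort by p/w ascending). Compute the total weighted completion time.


Compute p/w ratios and sort ascending (WSPT): [(4, 4), (7, 3), (10, 4), (9, 3), (6, 2), (8, 2)]
Compute weighted completion times:
  Job (p=4,w=4): C=4, w*C=4*4=16
  Job (p=7,w=3): C=11, w*C=3*11=33
  Job (p=10,w=4): C=21, w*C=4*21=84
  Job (p=9,w=3): C=30, w*C=3*30=90
  Job (p=6,w=2): C=36, w*C=2*36=72
  Job (p=8,w=2): C=44, w*C=2*44=88
Total weighted completion time = 383

383


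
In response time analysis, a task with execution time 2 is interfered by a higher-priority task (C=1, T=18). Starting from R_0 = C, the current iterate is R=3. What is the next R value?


R_next = C + ceil(R_prev / T_hp) * C_hp
ceil(3 / 18) = ceil(0.1667) = 1
Interference = 1 * 1 = 1
R_next = 2 + 1 = 3
R_next = R_prev, so the iteration has converged (response time = 3).

3


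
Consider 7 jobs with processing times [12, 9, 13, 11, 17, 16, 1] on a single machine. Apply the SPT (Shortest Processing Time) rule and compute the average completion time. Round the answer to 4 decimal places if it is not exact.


Sort jobs by processing time (SPT order): [1, 9, 11, 12, 13, 16, 17]
Compute completion times sequentially:
  Job 1: processing = 1, completes at 1
  Job 2: processing = 9, completes at 10
  Job 3: processing = 11, completes at 21
  Job 4: processing = 12, completes at 33
  Job 5: processing = 13, completes at 46
  Job 6: processing = 16, completes at 62
  Job 7: processing = 17, completes at 79
Sum of completion times = 252
Average completion time = 252/7 = 36.0

36.0


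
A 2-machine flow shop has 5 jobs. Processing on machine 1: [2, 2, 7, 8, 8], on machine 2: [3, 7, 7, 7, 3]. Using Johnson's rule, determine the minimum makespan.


Apply Johnson's rule:
  Group 1 (a <= b): [(1, 2, 3), (2, 2, 7), (3, 7, 7)]
  Group 2 (a > b): [(4, 8, 7), (5, 8, 3)]
Optimal job order: [1, 2, 3, 4, 5]
Schedule:
  Job 1: M1 done at 2, M2 done at 5
  Job 2: M1 done at 4, M2 done at 12
  Job 3: M1 done at 11, M2 done at 19
  Job 4: M1 done at 19, M2 done at 26
  Job 5: M1 done at 27, M2 done at 30
Makespan = 30

30


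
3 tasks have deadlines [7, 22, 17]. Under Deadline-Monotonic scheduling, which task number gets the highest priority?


Sort tasks by relative deadline (ascending):
  Task 1: deadline = 7
  Task 3: deadline = 17
  Task 2: deadline = 22
Priority order (highest first): [1, 3, 2]
Highest priority task = 1

1


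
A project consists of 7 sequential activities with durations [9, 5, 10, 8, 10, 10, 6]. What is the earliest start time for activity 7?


Activity 7 starts after activities 1 through 6 complete.
Predecessor durations: [9, 5, 10, 8, 10, 10]
ES = 9 + 5 + 10 + 8 + 10 + 10 = 52

52


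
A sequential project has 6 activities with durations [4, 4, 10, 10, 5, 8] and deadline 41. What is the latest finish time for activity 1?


LF(activity 1) = deadline - sum of successor durations
Successors: activities 2 through 6 with durations [4, 10, 10, 5, 8]
Sum of successor durations = 37
LF = 41 - 37 = 4

4


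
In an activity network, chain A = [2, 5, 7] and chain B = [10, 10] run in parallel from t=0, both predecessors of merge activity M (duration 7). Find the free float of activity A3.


ES(A3) = sum of predecessors on chain A = 7
EF(A3) = ES + duration = 7 + 7 = 14
Successor of A3 is M. ES(M) = max(sum(A), sum(B)) = max(14, 20) = 20
Free float = ES(successor) - EF(current) = 20 - 14 = 6

6


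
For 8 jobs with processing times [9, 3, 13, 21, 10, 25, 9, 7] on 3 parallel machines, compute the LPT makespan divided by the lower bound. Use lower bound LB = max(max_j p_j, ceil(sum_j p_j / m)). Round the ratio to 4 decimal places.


LPT order: [25, 21, 13, 10, 9, 9, 7, 3]
Machine loads after assignment: [32, 33, 32]
LPT makespan = 33
Lower bound = max(max_job, ceil(total/3)) = max(25, 33) = 33
Ratio = 33 / 33 = 1.0

1.0


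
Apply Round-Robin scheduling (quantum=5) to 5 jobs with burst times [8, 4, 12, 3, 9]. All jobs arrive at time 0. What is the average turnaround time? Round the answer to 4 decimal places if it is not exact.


Time quantum = 5
Execution trace:
  J1 runs 5 units, time = 5
  J2 runs 4 units, time = 9
  J3 runs 5 units, time = 14
  J4 runs 3 units, time = 17
  J5 runs 5 units, time = 22
  J1 runs 3 units, time = 25
  J3 runs 5 units, time = 30
  J5 runs 4 units, time = 34
  J3 runs 2 units, time = 36
Finish times: [25, 9, 36, 17, 34]
Average turnaround = 121/5 = 24.2

24.2


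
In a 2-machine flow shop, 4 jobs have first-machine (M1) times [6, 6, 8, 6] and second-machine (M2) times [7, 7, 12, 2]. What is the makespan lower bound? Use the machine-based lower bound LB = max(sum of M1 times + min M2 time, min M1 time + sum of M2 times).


LB1 = sum(M1 times) + min(M2 times) = 26 + 2 = 28
LB2 = min(M1 times) + sum(M2 times) = 6 + 28 = 34
Lower bound = max(LB1, LB2) = max(28, 34) = 34

34


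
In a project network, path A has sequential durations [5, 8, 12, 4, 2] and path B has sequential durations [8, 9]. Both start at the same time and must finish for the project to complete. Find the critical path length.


Path A total = 5 + 8 + 12 + 4 + 2 = 31
Path B total = 8 + 9 = 17
Critical path = longest path = max(31, 17) = 31

31


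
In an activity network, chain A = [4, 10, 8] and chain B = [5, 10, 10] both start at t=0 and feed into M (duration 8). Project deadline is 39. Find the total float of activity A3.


Forward pass: ES(A3) = sum of predecessors on chain A = 14
EF = ES + duration = 14 + 8 = 22
Backward pass: LF(M) = deadline = 39; LS(M) = 39 - 8 = 31
LF(A3) = LS(M) - sum(successors on chain A) = 31 - 0 = 31
LS = LF - duration = 31 - 8 = 23
Total float = LS - ES = 23 - 14 = 9

9


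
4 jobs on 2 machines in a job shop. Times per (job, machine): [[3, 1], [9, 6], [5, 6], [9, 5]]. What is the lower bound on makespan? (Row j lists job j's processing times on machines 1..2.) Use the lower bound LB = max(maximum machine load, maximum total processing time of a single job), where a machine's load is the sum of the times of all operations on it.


Machine loads:
  Machine 1: 3 + 9 + 5 + 9 = 26
  Machine 2: 1 + 6 + 6 + 5 = 18
Max machine load = 26
Job totals:
  Job 1: 4
  Job 2: 15
  Job 3: 11
  Job 4: 14
Max job total = 15
Lower bound = max(26, 15) = 26

26


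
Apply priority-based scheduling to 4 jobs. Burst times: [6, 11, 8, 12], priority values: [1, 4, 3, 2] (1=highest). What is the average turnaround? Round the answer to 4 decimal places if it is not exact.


Sort by priority (ascending = highest first):
Order: [(1, 6), (2, 12), (3, 8), (4, 11)]
Completion times:
  Priority 1, burst=6, C=6
  Priority 2, burst=12, C=18
  Priority 3, burst=8, C=26
  Priority 4, burst=11, C=37
Average turnaround = 87/4 = 21.75

21.75


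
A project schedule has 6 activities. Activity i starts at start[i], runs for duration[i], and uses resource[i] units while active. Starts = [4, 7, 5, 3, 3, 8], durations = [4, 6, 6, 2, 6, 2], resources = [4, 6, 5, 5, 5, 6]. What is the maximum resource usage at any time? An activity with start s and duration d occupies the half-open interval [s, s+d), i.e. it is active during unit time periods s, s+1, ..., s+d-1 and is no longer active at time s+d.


Each activity i is active on [start_i, start_i + duration_i).
Compute total resource usage per time slot:
  t=0: active resources = [], total = 0
  t=1: active resources = [], total = 0
  t=2: active resources = [], total = 0
  t=3: active resources = [5, 5], total = 10
  t=4: active resources = [4, 5, 5], total = 14
  t=5: active resources = [4, 5, 5], total = 14
  t=6: active resources = [4, 5, 5], total = 14
  t=7: active resources = [4, 6, 5, 5], total = 20
  t=8: active resources = [6, 5, 5, 6], total = 22
  t=9: active resources = [6, 5, 6], total = 17
  t=10: active resources = [6, 5], total = 11
  t=11: active resources = [6], total = 6
  t=12: active resources = [6], total = 6
Peak resource demand = 22

22


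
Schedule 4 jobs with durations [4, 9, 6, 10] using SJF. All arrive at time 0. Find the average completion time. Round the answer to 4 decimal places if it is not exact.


SJF order (ascending): [4, 6, 9, 10]
Completion times:
  Job 1: burst=4, C=4
  Job 2: burst=6, C=10
  Job 3: burst=9, C=19
  Job 4: burst=10, C=29
Average completion = 62/4 = 15.5

15.5


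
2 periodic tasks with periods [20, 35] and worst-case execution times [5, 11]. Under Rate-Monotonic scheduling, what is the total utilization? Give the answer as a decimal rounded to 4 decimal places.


Compute individual utilizations (exact fractions):
  Task 1: C/T = 5/20 = 1/4 (approx. 0.25)
  Task 2: C/T = 11/35 (approx. 0.3143)
Total utilization U = 1/4 + 11/35 = 79/140
Rounded to 4 decimal places: U = 0.5643
RM (Liu & Layland) bound for 2 tasks = 0.828427; compare with U = 79/140 (approx. 0.564286)
U <= bound, so schedulable by RM sufficient condition.

0.5643


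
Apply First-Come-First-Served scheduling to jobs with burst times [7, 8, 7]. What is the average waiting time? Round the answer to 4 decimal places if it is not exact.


FCFS order (as given): [7, 8, 7]
Waiting times:
  Job 1: wait = 0
  Job 2: wait = 7
  Job 3: wait = 15
Sum of waiting times = 22
Average waiting time = 22/3 = 7.3333

7.3333


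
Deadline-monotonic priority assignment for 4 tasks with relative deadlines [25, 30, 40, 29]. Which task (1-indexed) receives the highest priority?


Sort tasks by relative deadline (ascending):
  Task 1: deadline = 25
  Task 4: deadline = 29
  Task 2: deadline = 30
  Task 3: deadline = 40
Priority order (highest first): [1, 4, 2, 3]
Highest priority task = 1

1


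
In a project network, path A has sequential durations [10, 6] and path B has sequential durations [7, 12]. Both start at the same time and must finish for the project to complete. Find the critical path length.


Path A total = 10 + 6 = 16
Path B total = 7 + 12 = 19
Critical path = longest path = max(16, 19) = 19

19


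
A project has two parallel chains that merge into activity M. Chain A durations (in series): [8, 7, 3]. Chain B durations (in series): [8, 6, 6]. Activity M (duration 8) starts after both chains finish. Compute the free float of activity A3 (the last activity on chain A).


ES(A3) = sum of predecessors on chain A = 15
EF(A3) = ES + duration = 15 + 3 = 18
Successor of A3 is M. ES(M) = max(sum(A), sum(B)) = max(18, 20) = 20
Free float = ES(successor) - EF(current) = 20 - 18 = 2

2


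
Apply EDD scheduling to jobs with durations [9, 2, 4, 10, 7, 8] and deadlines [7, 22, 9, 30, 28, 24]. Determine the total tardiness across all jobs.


Sort by due date (EDD order): [(9, 7), (4, 9), (2, 22), (8, 24), (7, 28), (10, 30)]
Compute completion times and tardiness:
  Job 1: p=9, d=7, C=9, tardiness=max(0,9-7)=2
  Job 2: p=4, d=9, C=13, tardiness=max(0,13-9)=4
  Job 3: p=2, d=22, C=15, tardiness=max(0,15-22)=0
  Job 4: p=8, d=24, C=23, tardiness=max(0,23-24)=0
  Job 5: p=7, d=28, C=30, tardiness=max(0,30-28)=2
  Job 6: p=10, d=30, C=40, tardiness=max(0,40-30)=10
Total tardiness = 18

18


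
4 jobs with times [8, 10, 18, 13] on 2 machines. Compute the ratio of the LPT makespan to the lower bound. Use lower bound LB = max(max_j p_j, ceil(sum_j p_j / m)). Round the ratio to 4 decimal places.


LPT order: [18, 13, 10, 8]
Machine loads after assignment: [26, 23]
LPT makespan = 26
Lower bound = max(max_job, ceil(total/2)) = max(18, 25) = 25
Ratio = 26 / 25 = 1.04

1.04


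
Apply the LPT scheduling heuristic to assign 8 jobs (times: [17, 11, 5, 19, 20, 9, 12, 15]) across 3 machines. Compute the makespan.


Sort jobs in decreasing order (LPT): [20, 19, 17, 15, 12, 11, 9, 5]
Assign each job to the least loaded machine:
  Machine 1: jobs [20, 11, 9], load = 40
  Machine 2: jobs [19, 12, 5], load = 36
  Machine 3: jobs [17, 15], load = 32
Makespan = max load = 40

40


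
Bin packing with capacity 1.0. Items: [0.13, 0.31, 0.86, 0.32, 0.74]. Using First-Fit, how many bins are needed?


Place items sequentially using First-Fit:
  Item 0.13 -> new Bin 1
  Item 0.31 -> Bin 1 (now 0.44)
  Item 0.86 -> new Bin 2
  Item 0.32 -> Bin 1 (now 0.76)
  Item 0.74 -> new Bin 3
Total bins used = 3

3


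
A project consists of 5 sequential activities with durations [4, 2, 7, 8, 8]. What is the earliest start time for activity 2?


Activity 2 starts after activities 1 through 1 complete.
Predecessor durations: [4]
ES = 4 = 4

4


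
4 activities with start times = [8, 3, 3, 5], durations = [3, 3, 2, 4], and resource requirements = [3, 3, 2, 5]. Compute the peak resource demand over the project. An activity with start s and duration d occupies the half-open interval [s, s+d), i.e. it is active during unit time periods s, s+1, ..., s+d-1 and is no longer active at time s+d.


Each activity i is active on [start_i, start_i + duration_i).
Compute total resource usage per time slot:
  t=0: active resources = [], total = 0
  t=1: active resources = [], total = 0
  t=2: active resources = [], total = 0
  t=3: active resources = [3, 2], total = 5
  t=4: active resources = [3, 2], total = 5
  t=5: active resources = [3, 5], total = 8
  t=6: active resources = [5], total = 5
  t=7: active resources = [5], total = 5
  t=8: active resources = [3, 5], total = 8
  t=9: active resources = [3], total = 3
  t=10: active resources = [3], total = 3
Peak resource demand = 8

8


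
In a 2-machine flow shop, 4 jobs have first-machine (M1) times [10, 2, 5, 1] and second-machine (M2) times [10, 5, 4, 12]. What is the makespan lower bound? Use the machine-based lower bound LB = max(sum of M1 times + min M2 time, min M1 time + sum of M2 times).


LB1 = sum(M1 times) + min(M2 times) = 18 + 4 = 22
LB2 = min(M1 times) + sum(M2 times) = 1 + 31 = 32
Lower bound = max(LB1, LB2) = max(22, 32) = 32

32


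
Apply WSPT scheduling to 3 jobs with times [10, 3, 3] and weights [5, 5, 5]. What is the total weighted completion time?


Compute p/w ratios and sort ascending (WSPT): [(3, 5), (3, 5), (10, 5)]
Compute weighted completion times:
  Job (p=3,w=5): C=3, w*C=5*3=15
  Job (p=3,w=5): C=6, w*C=5*6=30
  Job (p=10,w=5): C=16, w*C=5*16=80
Total weighted completion time = 125

125


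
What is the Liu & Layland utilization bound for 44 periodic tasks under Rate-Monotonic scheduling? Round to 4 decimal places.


Compute 2^(1/44) = 1.0158780831
Subtract 1: 1.0158780831 - 1 = 0.0158780831
Multiply by n: 44 * 0.0158780831 = 0.6986356564
Round to 4 dp: 0.6986

0.6986


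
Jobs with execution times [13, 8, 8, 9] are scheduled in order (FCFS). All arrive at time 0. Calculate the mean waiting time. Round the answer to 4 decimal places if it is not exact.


FCFS order (as given): [13, 8, 8, 9]
Waiting times:
  Job 1: wait = 0
  Job 2: wait = 13
  Job 3: wait = 21
  Job 4: wait = 29
Sum of waiting times = 63
Average waiting time = 63/4 = 15.75

15.75


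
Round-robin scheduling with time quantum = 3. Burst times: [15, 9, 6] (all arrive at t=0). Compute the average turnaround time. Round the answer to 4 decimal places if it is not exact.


Time quantum = 3
Execution trace:
  J1 runs 3 units, time = 3
  J2 runs 3 units, time = 6
  J3 runs 3 units, time = 9
  J1 runs 3 units, time = 12
  J2 runs 3 units, time = 15
  J3 runs 3 units, time = 18
  J1 runs 3 units, time = 21
  J2 runs 3 units, time = 24
  J1 runs 3 units, time = 27
  J1 runs 3 units, time = 30
Finish times: [30, 24, 18]
Average turnaround = 72/3 = 24.0

24.0


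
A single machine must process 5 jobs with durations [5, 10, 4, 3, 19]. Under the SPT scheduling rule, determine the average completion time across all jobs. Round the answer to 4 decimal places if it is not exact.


Sort jobs by processing time (SPT order): [3, 4, 5, 10, 19]
Compute completion times sequentially:
  Job 1: processing = 3, completes at 3
  Job 2: processing = 4, completes at 7
  Job 3: processing = 5, completes at 12
  Job 4: processing = 10, completes at 22
  Job 5: processing = 19, completes at 41
Sum of completion times = 85
Average completion time = 85/5 = 17.0

17.0


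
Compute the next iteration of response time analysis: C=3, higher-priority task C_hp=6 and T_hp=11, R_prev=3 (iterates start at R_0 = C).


R_next = C + ceil(R_prev / T_hp) * C_hp
ceil(3 / 11) = ceil(0.2727) = 1
Interference = 1 * 6 = 6
R_next = 3 + 6 = 9

9


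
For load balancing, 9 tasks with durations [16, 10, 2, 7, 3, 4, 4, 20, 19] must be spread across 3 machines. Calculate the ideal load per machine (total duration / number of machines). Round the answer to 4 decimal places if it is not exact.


Total processing time = 16 + 10 + 2 + 7 + 3 + 4 + 4 + 20 + 19 = 85
Number of machines = 3
Ideal balanced load = 85 / 3 = 28.3333

28.3333


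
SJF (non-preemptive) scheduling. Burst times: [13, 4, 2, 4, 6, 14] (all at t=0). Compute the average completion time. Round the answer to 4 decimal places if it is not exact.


SJF order (ascending): [2, 4, 4, 6, 13, 14]
Completion times:
  Job 1: burst=2, C=2
  Job 2: burst=4, C=6
  Job 3: burst=4, C=10
  Job 4: burst=6, C=16
  Job 5: burst=13, C=29
  Job 6: burst=14, C=43
Average completion = 106/6 = 17.6667

17.6667


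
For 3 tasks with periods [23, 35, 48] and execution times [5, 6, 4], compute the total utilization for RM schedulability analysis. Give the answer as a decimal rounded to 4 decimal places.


Compute individual utilizations (exact fractions):
  Task 1: C/T = 5/23 (approx. 0.2174)
  Task 2: C/T = 6/35 (approx. 0.1714)
  Task 3: C/T = 4/48 = 1/12 (approx. 0.0833)
Total utilization U = 5/23 + 6/35 + 1/12 = 4561/9660
Rounded to 4 decimal places: U = 0.4722
RM (Liu & Layland) bound for 3 tasks = 0.779763; compare with U = 4561/9660 (approx. 0.472153)
U <= bound, so schedulable by RM sufficient condition.

0.4722


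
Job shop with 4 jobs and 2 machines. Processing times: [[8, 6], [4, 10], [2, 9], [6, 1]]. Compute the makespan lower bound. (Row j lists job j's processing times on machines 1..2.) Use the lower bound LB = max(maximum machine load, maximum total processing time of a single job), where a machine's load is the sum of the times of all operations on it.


Machine loads:
  Machine 1: 8 + 4 + 2 + 6 = 20
  Machine 2: 6 + 10 + 9 + 1 = 26
Max machine load = 26
Job totals:
  Job 1: 14
  Job 2: 14
  Job 3: 11
  Job 4: 7
Max job total = 14
Lower bound = max(26, 14) = 26

26


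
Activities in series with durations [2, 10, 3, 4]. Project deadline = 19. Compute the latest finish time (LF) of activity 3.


LF(activity 3) = deadline - sum of successor durations
Successors: activities 4 through 4 with durations [4]
Sum of successor durations = 4
LF = 19 - 4 = 15

15


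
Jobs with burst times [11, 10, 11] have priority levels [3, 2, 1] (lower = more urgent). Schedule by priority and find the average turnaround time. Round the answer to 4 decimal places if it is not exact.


Sort by priority (ascending = highest first):
Order: [(1, 11), (2, 10), (3, 11)]
Completion times:
  Priority 1, burst=11, C=11
  Priority 2, burst=10, C=21
  Priority 3, burst=11, C=32
Average turnaround = 64/3 = 21.3333

21.3333


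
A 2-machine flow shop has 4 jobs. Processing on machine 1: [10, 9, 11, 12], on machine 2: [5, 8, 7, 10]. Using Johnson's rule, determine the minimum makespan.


Apply Johnson's rule:
  Group 1 (a <= b): []
  Group 2 (a > b): [(4, 12, 10), (2, 9, 8), (3, 11, 7), (1, 10, 5)]
Optimal job order: [4, 2, 3, 1]
Schedule:
  Job 4: M1 done at 12, M2 done at 22
  Job 2: M1 done at 21, M2 done at 30
  Job 3: M1 done at 32, M2 done at 39
  Job 1: M1 done at 42, M2 done at 47
Makespan = 47

47


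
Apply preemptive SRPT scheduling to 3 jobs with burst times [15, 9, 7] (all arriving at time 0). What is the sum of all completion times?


Since all jobs arrive at t=0, SRPT equals SPT ordering.
SPT order: [7, 9, 15]
Completion times:
  Job 1: p=7, C=7
  Job 2: p=9, C=16
  Job 3: p=15, C=31
Total completion time = 7 + 16 + 31 = 54

54


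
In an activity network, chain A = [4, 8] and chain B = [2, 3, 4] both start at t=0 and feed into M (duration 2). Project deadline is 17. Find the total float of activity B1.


Forward pass: ES(B1) = sum of predecessors on chain B = 0
EF = ES + duration = 0 + 2 = 2
Backward pass: LF(M) = deadline = 17; LS(M) = 17 - 2 = 15
LF(B1) = LS(M) - sum(successors on chain B) = 15 - 7 = 8
LS = LF - duration = 8 - 2 = 6
Total float = LS - ES = 6 - 0 = 6

6


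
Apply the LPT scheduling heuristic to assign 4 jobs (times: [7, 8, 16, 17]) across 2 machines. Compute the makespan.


Sort jobs in decreasing order (LPT): [17, 16, 8, 7]
Assign each job to the least loaded machine:
  Machine 1: jobs [17, 7], load = 24
  Machine 2: jobs [16, 8], load = 24
Makespan = max load = 24

24


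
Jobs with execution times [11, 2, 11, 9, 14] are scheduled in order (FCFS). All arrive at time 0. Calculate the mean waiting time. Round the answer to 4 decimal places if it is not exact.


FCFS order (as given): [11, 2, 11, 9, 14]
Waiting times:
  Job 1: wait = 0
  Job 2: wait = 11
  Job 3: wait = 13
  Job 4: wait = 24
  Job 5: wait = 33
Sum of waiting times = 81
Average waiting time = 81/5 = 16.2

16.2


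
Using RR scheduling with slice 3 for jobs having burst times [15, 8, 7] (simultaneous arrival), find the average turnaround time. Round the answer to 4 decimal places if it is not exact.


Time quantum = 3
Execution trace:
  J1 runs 3 units, time = 3
  J2 runs 3 units, time = 6
  J3 runs 3 units, time = 9
  J1 runs 3 units, time = 12
  J2 runs 3 units, time = 15
  J3 runs 3 units, time = 18
  J1 runs 3 units, time = 21
  J2 runs 2 units, time = 23
  J3 runs 1 units, time = 24
  J1 runs 3 units, time = 27
  J1 runs 3 units, time = 30
Finish times: [30, 23, 24]
Average turnaround = 77/3 = 25.6667

25.6667


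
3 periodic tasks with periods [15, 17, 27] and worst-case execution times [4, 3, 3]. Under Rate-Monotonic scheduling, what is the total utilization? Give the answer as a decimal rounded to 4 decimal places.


Compute individual utilizations (exact fractions):
  Task 1: C/T = 4/15 (approx. 0.2667)
  Task 2: C/T = 3/17 (approx. 0.1765)
  Task 3: C/T = 3/27 = 1/9 (approx. 0.1111)
Total utilization U = 4/15 + 3/17 + 1/9 = 424/765
Rounded to 4 decimal places: U = 0.5542
RM (Liu & Layland) bound for 3 tasks = 0.779763; compare with U = 424/765 (approx. 0.554248)
U <= bound, so schedulable by RM sufficient condition.

0.5542


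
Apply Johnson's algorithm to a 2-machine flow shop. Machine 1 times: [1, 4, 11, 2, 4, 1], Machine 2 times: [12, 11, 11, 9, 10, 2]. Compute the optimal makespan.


Apply Johnson's rule:
  Group 1 (a <= b): [(1, 1, 12), (6, 1, 2), (4, 2, 9), (2, 4, 11), (5, 4, 10), (3, 11, 11)]
  Group 2 (a > b): []
Optimal job order: [1, 6, 4, 2, 5, 3]
Schedule:
  Job 1: M1 done at 1, M2 done at 13
  Job 6: M1 done at 2, M2 done at 15
  Job 4: M1 done at 4, M2 done at 24
  Job 2: M1 done at 8, M2 done at 35
  Job 5: M1 done at 12, M2 done at 45
  Job 3: M1 done at 23, M2 done at 56
Makespan = 56

56


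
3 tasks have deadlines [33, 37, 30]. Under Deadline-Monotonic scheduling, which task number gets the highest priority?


Sort tasks by relative deadline (ascending):
  Task 3: deadline = 30
  Task 1: deadline = 33
  Task 2: deadline = 37
Priority order (highest first): [3, 1, 2]
Highest priority task = 3

3


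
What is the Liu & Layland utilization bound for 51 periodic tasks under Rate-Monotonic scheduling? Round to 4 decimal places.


Compute 2^(1/51) = 1.0136839003
Subtract 1: 1.0136839003 - 1 = 0.0136839003
Multiply by n: 51 * 0.0136839003 = 0.6978789153
Round to 4 dp: 0.6979

0.6979


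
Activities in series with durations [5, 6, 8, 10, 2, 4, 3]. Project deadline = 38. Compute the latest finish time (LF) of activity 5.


LF(activity 5) = deadline - sum of successor durations
Successors: activities 6 through 7 with durations [4, 3]
Sum of successor durations = 7
LF = 38 - 7 = 31

31


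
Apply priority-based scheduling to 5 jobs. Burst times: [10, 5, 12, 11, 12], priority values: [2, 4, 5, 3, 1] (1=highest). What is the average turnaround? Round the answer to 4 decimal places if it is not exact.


Sort by priority (ascending = highest first):
Order: [(1, 12), (2, 10), (3, 11), (4, 5), (5, 12)]
Completion times:
  Priority 1, burst=12, C=12
  Priority 2, burst=10, C=22
  Priority 3, burst=11, C=33
  Priority 4, burst=5, C=38
  Priority 5, burst=12, C=50
Average turnaround = 155/5 = 31.0

31.0


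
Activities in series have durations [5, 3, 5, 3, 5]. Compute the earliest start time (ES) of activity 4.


Activity 4 starts after activities 1 through 3 complete.
Predecessor durations: [5, 3, 5]
ES = 5 + 3 + 5 = 13

13


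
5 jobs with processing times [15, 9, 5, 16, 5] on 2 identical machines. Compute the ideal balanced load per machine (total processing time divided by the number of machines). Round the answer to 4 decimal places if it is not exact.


Total processing time = 15 + 9 + 5 + 16 + 5 = 50
Number of machines = 2
Ideal balanced load = 50 / 2 = 25.0

25.0


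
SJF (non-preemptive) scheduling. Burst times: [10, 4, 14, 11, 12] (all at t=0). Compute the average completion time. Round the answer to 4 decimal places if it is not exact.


SJF order (ascending): [4, 10, 11, 12, 14]
Completion times:
  Job 1: burst=4, C=4
  Job 2: burst=10, C=14
  Job 3: burst=11, C=25
  Job 4: burst=12, C=37
  Job 5: burst=14, C=51
Average completion = 131/5 = 26.2

26.2


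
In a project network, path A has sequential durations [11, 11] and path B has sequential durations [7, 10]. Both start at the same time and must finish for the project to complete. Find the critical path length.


Path A total = 11 + 11 = 22
Path B total = 7 + 10 = 17
Critical path = longest path = max(22, 17) = 22

22


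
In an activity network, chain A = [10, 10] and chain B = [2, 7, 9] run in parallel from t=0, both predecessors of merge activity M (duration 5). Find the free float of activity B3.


ES(B3) = sum of predecessors on chain B = 9
EF(B3) = ES + duration = 9 + 9 = 18
Successor of B3 is M. ES(M) = max(sum(A), sum(B)) = max(20, 18) = 20
Free float = ES(successor) - EF(current) = 20 - 18 = 2

2


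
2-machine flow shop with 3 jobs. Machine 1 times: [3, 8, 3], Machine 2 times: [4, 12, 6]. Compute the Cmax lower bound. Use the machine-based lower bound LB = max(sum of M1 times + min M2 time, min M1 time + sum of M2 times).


LB1 = sum(M1 times) + min(M2 times) = 14 + 4 = 18
LB2 = min(M1 times) + sum(M2 times) = 3 + 22 = 25
Lower bound = max(LB1, LB2) = max(18, 25) = 25

25


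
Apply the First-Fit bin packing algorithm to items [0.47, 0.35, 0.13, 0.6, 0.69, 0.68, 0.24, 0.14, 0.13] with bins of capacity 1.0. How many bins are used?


Place items sequentially using First-Fit:
  Item 0.47 -> new Bin 1
  Item 0.35 -> Bin 1 (now 0.82)
  Item 0.13 -> Bin 1 (now 0.95)
  Item 0.6 -> new Bin 2
  Item 0.69 -> new Bin 3
  Item 0.68 -> new Bin 4
  Item 0.24 -> Bin 2 (now 0.84)
  Item 0.14 -> Bin 2 (now 0.98)
  Item 0.13 -> Bin 3 (now 0.82)
Total bins used = 4

4


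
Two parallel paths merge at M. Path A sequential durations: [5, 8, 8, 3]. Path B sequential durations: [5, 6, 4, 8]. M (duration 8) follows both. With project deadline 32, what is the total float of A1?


Forward pass: ES(A1) = sum of predecessors on chain A = 0
EF = ES + duration = 0 + 5 = 5
Backward pass: LF(M) = deadline = 32; LS(M) = 32 - 8 = 24
LF(A1) = LS(M) - sum(successors on chain A) = 24 - 19 = 5
LS = LF - duration = 5 - 5 = 0
Total float = LS - ES = 0 - 0 = 0

0


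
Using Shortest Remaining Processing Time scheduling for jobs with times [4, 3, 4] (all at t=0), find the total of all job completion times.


Since all jobs arrive at t=0, SRPT equals SPT ordering.
SPT order: [3, 4, 4]
Completion times:
  Job 1: p=3, C=3
  Job 2: p=4, C=7
  Job 3: p=4, C=11
Total completion time = 3 + 7 + 11 = 21

21


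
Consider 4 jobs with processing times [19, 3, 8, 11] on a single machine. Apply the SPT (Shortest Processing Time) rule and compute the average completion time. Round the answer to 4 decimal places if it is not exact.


Sort jobs by processing time (SPT order): [3, 8, 11, 19]
Compute completion times sequentially:
  Job 1: processing = 3, completes at 3
  Job 2: processing = 8, completes at 11
  Job 3: processing = 11, completes at 22
  Job 4: processing = 19, completes at 41
Sum of completion times = 77
Average completion time = 77/4 = 19.25

19.25


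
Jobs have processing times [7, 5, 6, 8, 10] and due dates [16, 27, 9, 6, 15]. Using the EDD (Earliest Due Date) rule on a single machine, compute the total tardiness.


Sort by due date (EDD order): [(8, 6), (6, 9), (10, 15), (7, 16), (5, 27)]
Compute completion times and tardiness:
  Job 1: p=8, d=6, C=8, tardiness=max(0,8-6)=2
  Job 2: p=6, d=9, C=14, tardiness=max(0,14-9)=5
  Job 3: p=10, d=15, C=24, tardiness=max(0,24-15)=9
  Job 4: p=7, d=16, C=31, tardiness=max(0,31-16)=15
  Job 5: p=5, d=27, C=36, tardiness=max(0,36-27)=9
Total tardiness = 40

40


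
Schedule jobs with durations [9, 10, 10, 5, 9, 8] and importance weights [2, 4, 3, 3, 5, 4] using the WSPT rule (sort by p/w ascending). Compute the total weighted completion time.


Compute p/w ratios and sort ascending (WSPT): [(5, 3), (9, 5), (8, 4), (10, 4), (10, 3), (9, 2)]
Compute weighted completion times:
  Job (p=5,w=3): C=5, w*C=3*5=15
  Job (p=9,w=5): C=14, w*C=5*14=70
  Job (p=8,w=4): C=22, w*C=4*22=88
  Job (p=10,w=4): C=32, w*C=4*32=128
  Job (p=10,w=3): C=42, w*C=3*42=126
  Job (p=9,w=2): C=51, w*C=2*51=102
Total weighted completion time = 529

529


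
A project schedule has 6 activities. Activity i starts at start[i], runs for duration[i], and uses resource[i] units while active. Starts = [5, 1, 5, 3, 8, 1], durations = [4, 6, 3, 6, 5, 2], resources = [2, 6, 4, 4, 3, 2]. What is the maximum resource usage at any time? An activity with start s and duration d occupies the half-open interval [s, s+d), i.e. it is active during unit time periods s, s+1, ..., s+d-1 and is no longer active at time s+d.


Each activity i is active on [start_i, start_i + duration_i).
Compute total resource usage per time slot:
  t=0: active resources = [], total = 0
  t=1: active resources = [6, 2], total = 8
  t=2: active resources = [6, 2], total = 8
  t=3: active resources = [6, 4], total = 10
  t=4: active resources = [6, 4], total = 10
  t=5: active resources = [2, 6, 4, 4], total = 16
  t=6: active resources = [2, 6, 4, 4], total = 16
  t=7: active resources = [2, 4, 4], total = 10
  t=8: active resources = [2, 4, 3], total = 9
  t=9: active resources = [3], total = 3
  t=10: active resources = [3], total = 3
  t=11: active resources = [3], total = 3
  t=12: active resources = [3], total = 3
Peak resource demand = 16

16


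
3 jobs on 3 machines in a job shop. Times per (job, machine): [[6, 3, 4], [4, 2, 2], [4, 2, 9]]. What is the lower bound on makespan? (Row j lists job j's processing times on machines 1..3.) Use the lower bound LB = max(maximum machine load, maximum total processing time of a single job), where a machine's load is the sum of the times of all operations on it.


Machine loads:
  Machine 1: 6 + 4 + 4 = 14
  Machine 2: 3 + 2 + 2 = 7
  Machine 3: 4 + 2 + 9 = 15
Max machine load = 15
Job totals:
  Job 1: 13
  Job 2: 8
  Job 3: 15
Max job total = 15
Lower bound = max(15, 15) = 15

15


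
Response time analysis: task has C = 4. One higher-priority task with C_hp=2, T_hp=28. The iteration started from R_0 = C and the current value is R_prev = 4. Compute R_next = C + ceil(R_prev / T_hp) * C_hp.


R_next = C + ceil(R_prev / T_hp) * C_hp
ceil(4 / 28) = ceil(0.1429) = 1
Interference = 1 * 2 = 2
R_next = 4 + 2 = 6

6


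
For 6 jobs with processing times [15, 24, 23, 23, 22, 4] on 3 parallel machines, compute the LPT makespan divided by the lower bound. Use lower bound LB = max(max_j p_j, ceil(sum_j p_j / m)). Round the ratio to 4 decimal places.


LPT order: [24, 23, 23, 22, 15, 4]
Machine loads after assignment: [28, 45, 38]
LPT makespan = 45
Lower bound = max(max_job, ceil(total/3)) = max(24, 37) = 37
Ratio = 45 / 37 = 1.2162

1.2162


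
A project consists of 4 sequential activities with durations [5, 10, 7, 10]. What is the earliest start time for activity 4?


Activity 4 starts after activities 1 through 3 complete.
Predecessor durations: [5, 10, 7]
ES = 5 + 10 + 7 = 22

22


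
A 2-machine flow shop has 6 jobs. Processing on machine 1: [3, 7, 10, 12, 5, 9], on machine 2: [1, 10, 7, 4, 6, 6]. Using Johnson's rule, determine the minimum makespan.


Apply Johnson's rule:
  Group 1 (a <= b): [(5, 5, 6), (2, 7, 10)]
  Group 2 (a > b): [(3, 10, 7), (6, 9, 6), (4, 12, 4), (1, 3, 1)]
Optimal job order: [5, 2, 3, 6, 4, 1]
Schedule:
  Job 5: M1 done at 5, M2 done at 11
  Job 2: M1 done at 12, M2 done at 22
  Job 3: M1 done at 22, M2 done at 29
  Job 6: M1 done at 31, M2 done at 37
  Job 4: M1 done at 43, M2 done at 47
  Job 1: M1 done at 46, M2 done at 48
Makespan = 48

48


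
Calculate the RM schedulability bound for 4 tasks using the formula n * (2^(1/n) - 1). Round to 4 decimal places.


Compute 2^(1/4) = 1.1892071150
Subtract 1: 1.1892071150 - 1 = 0.1892071150
Multiply by n: 4 * 0.1892071150 = 0.7568284600
Round to 4 dp: 0.7568

0.7568


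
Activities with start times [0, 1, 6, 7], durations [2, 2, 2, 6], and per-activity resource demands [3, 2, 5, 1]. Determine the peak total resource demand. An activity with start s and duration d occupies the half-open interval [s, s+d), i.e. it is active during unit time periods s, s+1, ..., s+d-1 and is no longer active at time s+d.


Each activity i is active on [start_i, start_i + duration_i).
Compute total resource usage per time slot:
  t=0: active resources = [3], total = 3
  t=1: active resources = [3, 2], total = 5
  t=2: active resources = [2], total = 2
  t=3: active resources = [], total = 0
  t=4: active resources = [], total = 0
  t=5: active resources = [], total = 0
  t=6: active resources = [5], total = 5
  t=7: active resources = [5, 1], total = 6
  t=8: active resources = [1], total = 1
  t=9: active resources = [1], total = 1
  t=10: active resources = [1], total = 1
  t=11: active resources = [1], total = 1
  t=12: active resources = [1], total = 1
Peak resource demand = 6

6


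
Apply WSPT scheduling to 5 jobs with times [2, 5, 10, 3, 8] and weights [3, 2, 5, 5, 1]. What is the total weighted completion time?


Compute p/w ratios and sort ascending (WSPT): [(3, 5), (2, 3), (10, 5), (5, 2), (8, 1)]
Compute weighted completion times:
  Job (p=3,w=5): C=3, w*C=5*3=15
  Job (p=2,w=3): C=5, w*C=3*5=15
  Job (p=10,w=5): C=15, w*C=5*15=75
  Job (p=5,w=2): C=20, w*C=2*20=40
  Job (p=8,w=1): C=28, w*C=1*28=28
Total weighted completion time = 173

173


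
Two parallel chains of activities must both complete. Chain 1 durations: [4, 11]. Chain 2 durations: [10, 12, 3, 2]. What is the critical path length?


Path A total = 4 + 11 = 15
Path B total = 10 + 12 + 3 + 2 = 27
Critical path = longest path = max(15, 27) = 27

27


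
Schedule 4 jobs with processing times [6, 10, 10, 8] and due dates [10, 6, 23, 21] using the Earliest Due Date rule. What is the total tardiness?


Sort by due date (EDD order): [(10, 6), (6, 10), (8, 21), (10, 23)]
Compute completion times and tardiness:
  Job 1: p=10, d=6, C=10, tardiness=max(0,10-6)=4
  Job 2: p=6, d=10, C=16, tardiness=max(0,16-10)=6
  Job 3: p=8, d=21, C=24, tardiness=max(0,24-21)=3
  Job 4: p=10, d=23, C=34, tardiness=max(0,34-23)=11
Total tardiness = 24

24


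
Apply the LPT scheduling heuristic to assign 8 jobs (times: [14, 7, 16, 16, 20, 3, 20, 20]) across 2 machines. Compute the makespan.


Sort jobs in decreasing order (LPT): [20, 20, 20, 16, 16, 14, 7, 3]
Assign each job to the least loaded machine:
  Machine 1: jobs [20, 20, 14, 3], load = 57
  Machine 2: jobs [20, 16, 16, 7], load = 59
Makespan = max load = 59

59


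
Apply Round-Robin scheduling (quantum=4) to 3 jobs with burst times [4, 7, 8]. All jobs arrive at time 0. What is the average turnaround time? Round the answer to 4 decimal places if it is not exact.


Time quantum = 4
Execution trace:
  J1 runs 4 units, time = 4
  J2 runs 4 units, time = 8
  J3 runs 4 units, time = 12
  J2 runs 3 units, time = 15
  J3 runs 4 units, time = 19
Finish times: [4, 15, 19]
Average turnaround = 38/3 = 12.6667

12.6667


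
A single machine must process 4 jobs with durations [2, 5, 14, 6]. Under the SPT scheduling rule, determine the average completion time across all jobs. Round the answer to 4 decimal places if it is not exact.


Sort jobs by processing time (SPT order): [2, 5, 6, 14]
Compute completion times sequentially:
  Job 1: processing = 2, completes at 2
  Job 2: processing = 5, completes at 7
  Job 3: processing = 6, completes at 13
  Job 4: processing = 14, completes at 27
Sum of completion times = 49
Average completion time = 49/4 = 12.25

12.25


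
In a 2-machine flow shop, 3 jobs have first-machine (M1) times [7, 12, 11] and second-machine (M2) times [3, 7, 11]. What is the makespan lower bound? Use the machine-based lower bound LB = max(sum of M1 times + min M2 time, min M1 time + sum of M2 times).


LB1 = sum(M1 times) + min(M2 times) = 30 + 3 = 33
LB2 = min(M1 times) + sum(M2 times) = 7 + 21 = 28
Lower bound = max(LB1, LB2) = max(33, 28) = 33

33


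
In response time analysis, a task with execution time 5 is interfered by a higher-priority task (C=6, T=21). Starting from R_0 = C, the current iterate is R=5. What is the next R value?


R_next = C + ceil(R_prev / T_hp) * C_hp
ceil(5 / 21) = ceil(0.2381) = 1
Interference = 1 * 6 = 6
R_next = 5 + 6 = 11

11


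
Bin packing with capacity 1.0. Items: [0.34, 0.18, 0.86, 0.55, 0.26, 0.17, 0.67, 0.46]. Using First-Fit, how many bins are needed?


Place items sequentially using First-Fit:
  Item 0.34 -> new Bin 1
  Item 0.18 -> Bin 1 (now 0.52)
  Item 0.86 -> new Bin 2
  Item 0.55 -> new Bin 3
  Item 0.26 -> Bin 1 (now 0.78)
  Item 0.17 -> Bin 1 (now 0.95)
  Item 0.67 -> new Bin 4
  Item 0.46 -> new Bin 5
Total bins used = 5

5
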